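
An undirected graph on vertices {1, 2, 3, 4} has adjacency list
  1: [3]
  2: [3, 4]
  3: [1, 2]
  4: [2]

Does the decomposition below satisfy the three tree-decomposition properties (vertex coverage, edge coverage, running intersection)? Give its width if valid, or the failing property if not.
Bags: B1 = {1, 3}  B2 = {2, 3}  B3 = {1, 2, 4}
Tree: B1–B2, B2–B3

No — bags containing vertex 1 are not connected in the tree.

A tree decomposition must satisfy three properties: every vertex lies in some bag; for every edge, both endpoints lie together in some bag; and for every vertex, the bags containing it form a connected subtree. Here bags containing vertex 1 are not connected in the tree, so the decomposition is invalid.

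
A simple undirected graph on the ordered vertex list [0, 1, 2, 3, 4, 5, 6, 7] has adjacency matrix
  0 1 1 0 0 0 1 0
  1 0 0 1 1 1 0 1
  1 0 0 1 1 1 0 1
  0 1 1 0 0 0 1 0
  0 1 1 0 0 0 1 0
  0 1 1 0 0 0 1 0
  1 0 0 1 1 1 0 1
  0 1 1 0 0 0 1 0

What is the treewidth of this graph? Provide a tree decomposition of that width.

Treewidth 3.
One optimal decomposition is:
Bags: B1 = {1, 2, 6, 7}  B2 = {1, 2, 3, 6}  B3 = {0, 1, 2, 6}  B4 = {1, 2, 4, 6}  B5 = {1, 2, 5, 6}
Tree: B1–B2, B2–B3, B3–B4, B4–B5

The largest bag has 4 vertices, giving width 3; this decomposition certifies tw(G) ≤ 3. For the lower bound: the 4 vertex sets {2,7}, {1,3}, {6}, {0} are disjoint, each induces a connected subgraph, and every pair is joined by at least one edge of G. Contracting each set to a single vertex therefore yields K_{4} as a minor, and since treewidth is minor-monotone, tw(G) ≥ tw(K_{4}) = 3. The upper and lower bounds meet at 3, so that is the treewidth.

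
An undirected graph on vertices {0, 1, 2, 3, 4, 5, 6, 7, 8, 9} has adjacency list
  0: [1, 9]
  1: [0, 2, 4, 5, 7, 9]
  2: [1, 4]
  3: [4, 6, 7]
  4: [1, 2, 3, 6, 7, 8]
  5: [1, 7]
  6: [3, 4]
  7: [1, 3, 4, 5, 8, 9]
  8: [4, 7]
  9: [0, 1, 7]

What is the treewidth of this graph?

A width-2 tree decomposition is:
Bags: B1 = {1, 4, 7}  B2 = {3, 4, 7}  B3 = {1, 2, 4}  B4 = {1, 7, 9}  B5 = {0, 1, 9}  B6 = {1, 5, 7}  B7 = {3, 4, 6}  B8 = {4, 7, 8}
Tree: B1–B2, B1–B3, B1–B4, B4–B5, B1–B6, B2–B7, B1–B8
Each bag holds 3 vertices, so the decomposition has width 2, which upper-bounds the treewidth. For the lower bound, the 3 vertices {4, 7, 8} are pairwise adjacent, and any tree decomposition puts a clique entirely inside one bag — forcing width ≥ 2. Combining the bounds, tw(G) = 2.

2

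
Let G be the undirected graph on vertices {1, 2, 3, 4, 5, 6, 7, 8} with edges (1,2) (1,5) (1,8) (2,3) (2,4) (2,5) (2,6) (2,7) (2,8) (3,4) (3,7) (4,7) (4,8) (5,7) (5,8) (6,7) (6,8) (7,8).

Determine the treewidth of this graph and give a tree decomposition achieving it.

The largest bag has 4 vertices, giving width 3; this decomposition certifies tw(G) ≤ 3. Conversely, {1, 2, 5, 8} is a clique of size 4, and the vertices of any clique must share a bag in every tree decomposition; so some bag has ≥ 4 vertices and tw(G) ≥ 3. Hence tw(G) = 3 exactly.

Treewidth 3.
One such decomposition:
Bags: B1 = {2, 3, 4, 7}  B2 = {2, 4, 7, 8}  B3 = {2, 5, 7, 8}  B4 = {2, 6, 7, 8}  B5 = {1, 2, 5, 8}
Tree: B1–B2, B2–B3, B3–B4, B3–B5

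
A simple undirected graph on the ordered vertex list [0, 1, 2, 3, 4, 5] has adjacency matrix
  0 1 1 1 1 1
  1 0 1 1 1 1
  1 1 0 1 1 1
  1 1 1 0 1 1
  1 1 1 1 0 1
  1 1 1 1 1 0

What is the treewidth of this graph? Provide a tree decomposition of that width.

With just one bag of size 6, the width is 6 − 1 = 5, so tw(G) ≤ 5. On the other hand G contains the 6-clique {0, 1, 2, 3, 4, 5}. A clique must lie in a single bag of any decomposition, so no decomposition can have width below 5. Hence tw(G) = 5 exactly.

Treewidth 5.
One optimal decomposition is:
Bags: B1 = {0, 1, 2, 3, 4, 5}
Tree: (single bag)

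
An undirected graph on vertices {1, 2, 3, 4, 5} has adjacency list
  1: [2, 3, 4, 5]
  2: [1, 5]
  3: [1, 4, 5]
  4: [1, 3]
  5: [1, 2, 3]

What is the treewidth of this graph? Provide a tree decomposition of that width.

Treewidth 2.
One optimal decomposition is:
Bags: B1 = {1, 3, 5}  B2 = {1, 3, 4}  B3 = {1, 2, 5}
Tree: B1–B2, B1–B3

Every bag has size at most 3, so the width is 3 − 1 = 2 and tw(G) ≤ 2. For the lower bound, the 3 vertices {1, 2, 5} are pairwise adjacent, and any tree decomposition puts a clique entirely inside one bag — forcing width ≥ 2. Hence tw(G) = 2 exactly.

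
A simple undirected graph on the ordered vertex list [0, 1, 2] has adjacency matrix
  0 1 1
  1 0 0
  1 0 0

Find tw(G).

1

A width-1 tree decomposition is:
Bags: B1 = {0, 2}  B2 = {0, 1}
Tree: B1–B2
The largest bag has 2 vertices, giving width 1; this decomposition certifies tw(G) ≤ 1. Any graph with an edge has treewidth ≥ 1, and G has the edge 0–2. Therefore the treewidth is 1.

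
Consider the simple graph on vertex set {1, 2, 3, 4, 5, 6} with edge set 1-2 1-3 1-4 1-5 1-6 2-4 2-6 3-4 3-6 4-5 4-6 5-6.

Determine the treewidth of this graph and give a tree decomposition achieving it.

Treewidth 3.
Bags: B1 = {1, 4, 5, 6}  B2 = {1, 3, 4, 6}  B3 = {1, 2, 4, 6}
Tree: B1–B2, B1–B3

Every bag has size at most 4, so the width is 4 − 1 = 3 and tw(G) ≤ 3. Conversely, {1, 2, 4, 6} is a clique of size 4, and the vertices of any clique must share a bag in every tree decomposition; so some bag has ≥ 4 vertices and tw(G) ≥ 3. Combining the bounds, tw(G) = 3.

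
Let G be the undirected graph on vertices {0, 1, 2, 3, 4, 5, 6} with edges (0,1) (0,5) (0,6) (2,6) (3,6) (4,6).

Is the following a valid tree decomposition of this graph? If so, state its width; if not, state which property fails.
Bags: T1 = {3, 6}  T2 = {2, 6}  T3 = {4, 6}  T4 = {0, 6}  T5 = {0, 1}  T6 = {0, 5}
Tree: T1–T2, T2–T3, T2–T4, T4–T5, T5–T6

Yes; width 1.

Every vertex of G appears in some bag (union = {0, 1, 2, 3, 4, 5, 6}); every edge is covered by a bag; and for each vertex v the set of bags containing v is connected in the bag tree. The decomposition is therefore valid. The largest bag has 2 vertices, so the width is 1.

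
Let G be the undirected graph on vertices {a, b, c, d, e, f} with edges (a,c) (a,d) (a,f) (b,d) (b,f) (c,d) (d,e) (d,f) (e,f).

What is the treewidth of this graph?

A width-2 tree decomposition is:
Bags: B1 = {d, e, f}  B2 = {a, d, f}  B3 = {a, c, d}  B4 = {b, d, f}
Tree: B1–B2, B2–B3, B1–B4
The largest bag has 3 vertices, giving width 2; this decomposition certifies tw(G) ≤ 2. For the lower bound, the 3 vertices {a, c, d} are pairwise adjacent, and any tree decomposition puts a clique entirely inside one bag — forcing width ≥ 2. The upper and lower bounds meet at 2, so that is the treewidth.

2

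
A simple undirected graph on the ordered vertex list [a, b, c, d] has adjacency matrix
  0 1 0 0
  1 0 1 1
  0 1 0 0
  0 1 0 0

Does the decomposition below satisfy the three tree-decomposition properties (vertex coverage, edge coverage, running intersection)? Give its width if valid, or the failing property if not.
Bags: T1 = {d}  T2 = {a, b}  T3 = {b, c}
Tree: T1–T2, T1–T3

A tree decomposition must satisfy three properties: every vertex lies in some bag; for every edge, both endpoints lie together in some bag; and for every vertex, the bags containing it form a connected subtree. Here edge (b,d) lies in no bag, so the decomposition is invalid.

No — edge (b,d) lies in no bag.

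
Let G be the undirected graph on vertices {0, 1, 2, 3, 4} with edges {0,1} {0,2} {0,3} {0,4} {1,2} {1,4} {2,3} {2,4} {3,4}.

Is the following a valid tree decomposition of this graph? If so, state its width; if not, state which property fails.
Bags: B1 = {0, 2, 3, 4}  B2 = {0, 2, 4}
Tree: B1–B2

No — vertex 1 appears in no bag.

A tree decomposition must satisfy three properties: every vertex lies in some bag; for every edge, both endpoints lie together in some bag; and for every vertex, the bags containing it form a connected subtree. Here vertex 1 appears in no bag, so the decomposition is invalid.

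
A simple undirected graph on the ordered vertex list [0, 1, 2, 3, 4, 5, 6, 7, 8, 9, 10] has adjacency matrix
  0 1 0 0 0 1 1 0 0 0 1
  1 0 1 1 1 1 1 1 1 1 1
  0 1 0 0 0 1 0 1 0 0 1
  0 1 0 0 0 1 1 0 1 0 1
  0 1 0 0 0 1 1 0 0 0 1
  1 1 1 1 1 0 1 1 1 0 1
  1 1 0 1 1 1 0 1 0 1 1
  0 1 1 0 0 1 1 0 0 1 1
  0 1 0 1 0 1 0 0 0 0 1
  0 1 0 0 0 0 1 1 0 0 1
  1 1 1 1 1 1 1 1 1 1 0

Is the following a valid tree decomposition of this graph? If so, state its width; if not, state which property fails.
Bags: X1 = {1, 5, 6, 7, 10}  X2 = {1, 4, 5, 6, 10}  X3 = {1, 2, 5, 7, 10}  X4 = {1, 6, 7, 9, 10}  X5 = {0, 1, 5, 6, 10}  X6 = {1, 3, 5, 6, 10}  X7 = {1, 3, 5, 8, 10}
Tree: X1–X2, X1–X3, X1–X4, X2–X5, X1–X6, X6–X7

Yes; width 4.

Every vertex of G appears in some bag (union = {0, 1, 2, 3, 4, 5, 6, 7, 8, 9, 10}); every edge is covered by a bag; and for each vertex v the set of bags containing v is connected in the bag tree. The decomposition is therefore valid. The largest bag has 5 vertices, so the width is 4.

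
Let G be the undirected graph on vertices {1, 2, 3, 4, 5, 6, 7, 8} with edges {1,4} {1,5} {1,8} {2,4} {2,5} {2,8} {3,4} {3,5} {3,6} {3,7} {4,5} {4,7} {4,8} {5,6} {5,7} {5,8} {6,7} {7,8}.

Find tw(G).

A width-3 tree decomposition is:
Bags: B1 = {3, 4, 5, 7}  B2 = {4, 5, 7, 8}  B3 = {2, 4, 5, 8}  B4 = {3, 5, 6, 7}  B5 = {1, 4, 5, 8}
Tree: B1–B2, B2–B3, B1–B4, B3–B5
The largest bag has 4 vertices, giving width 3; this decomposition certifies tw(G) ≤ 3. For the lower bound, the 4 vertices {1, 4, 5, 8} are pairwise adjacent, and any tree decomposition puts a clique entirely inside one bag — forcing width ≥ 3. Hence tw(G) = 3 exactly.

3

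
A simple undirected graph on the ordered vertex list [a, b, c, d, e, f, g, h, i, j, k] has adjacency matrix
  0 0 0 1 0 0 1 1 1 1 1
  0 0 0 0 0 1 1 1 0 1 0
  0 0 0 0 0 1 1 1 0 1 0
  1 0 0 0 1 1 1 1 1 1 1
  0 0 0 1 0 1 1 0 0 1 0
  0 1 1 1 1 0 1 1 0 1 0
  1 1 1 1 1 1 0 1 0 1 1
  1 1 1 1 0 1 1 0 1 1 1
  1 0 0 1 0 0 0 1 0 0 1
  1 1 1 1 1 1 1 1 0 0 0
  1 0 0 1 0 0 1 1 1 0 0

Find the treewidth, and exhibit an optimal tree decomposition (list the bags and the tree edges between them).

Treewidth 4.
One optimal decomposition is:
Bags: B1 = {a, d, g, h, j}  B2 = {d, f, g, h, j}  B3 = {a, d, g, h, k}  B4 = {d, e, f, g, j}  B5 = {c, f, g, h, j}  B6 = {b, f, g, h, j}  B7 = {a, d, h, i, k}
Tree: B1–B2, B1–B3, B2–B4, B2–B5, B5–B6, B3–B7

Every bag has size at most 5, so the width is 5 − 1 = 4 and tw(G) ≤ 4. Conversely, {d, e, f, g, j} is a clique of size 5, and the vertices of any clique must share a bag in every tree decomposition; so some bag has ≥ 5 vertices and tw(G) ≥ 4. Combining the bounds, tw(G) = 4.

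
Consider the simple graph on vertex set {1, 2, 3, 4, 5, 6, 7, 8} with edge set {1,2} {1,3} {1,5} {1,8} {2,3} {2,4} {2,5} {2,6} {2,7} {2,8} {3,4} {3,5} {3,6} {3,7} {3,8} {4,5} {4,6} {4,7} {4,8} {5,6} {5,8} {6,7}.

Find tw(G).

4

A width-4 tree decomposition is:
Bags: B1 = {2, 3, 4, 5, 8}  B2 = {2, 3, 4, 5, 6}  B3 = {2, 3, 4, 6, 7}  B4 = {1, 2, 3, 5, 8}
Tree: B1–B2, B2–B3, B1–B4
Each bag holds 5 vertices, so the decomposition has width 4, which upper-bounds the treewidth. On the other hand G contains the 5-clique {1, 2, 3, 5, 8}. A clique must lie in a single bag of any decomposition, so no decomposition can have width below 4. Therefore the treewidth is 4.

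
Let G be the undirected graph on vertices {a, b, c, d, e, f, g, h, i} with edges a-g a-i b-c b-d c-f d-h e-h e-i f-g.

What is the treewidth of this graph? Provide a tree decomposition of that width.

Treewidth 2.
One optimal decomposition is:
Bags: B1 = {a, f, g}  B2 = {a, c, f}  B3 = {a, b, c}  B4 = {a, b, d}  B5 = {a, d, h}  B6 = {a, e, h}  B7 = {a, e, i}
Tree: B1–B2, B2–B3, B3–B4, B4–B5, B5–B6, B6–B7

The largest bag has 3 vertices, giving width 2; this decomposition certifies tw(G) ≤ 2. For the lower bound, G contains the cycle a–g–f–c–b–d–h–e–i–a, so G is not a forest; only forests have treewidth ≤ 1, hence tw(G) ≥ 2. Therefore the treewidth is 2.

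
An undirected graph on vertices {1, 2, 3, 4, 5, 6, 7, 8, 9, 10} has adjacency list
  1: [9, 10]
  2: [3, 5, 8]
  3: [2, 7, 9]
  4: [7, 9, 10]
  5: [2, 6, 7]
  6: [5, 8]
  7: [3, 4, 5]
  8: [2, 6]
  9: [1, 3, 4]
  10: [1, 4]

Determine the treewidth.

2

A width-2 tree decomposition is:
Bags: B1 = {1, 9, 10}  B2 = {4, 9, 10}  B3 = {3, 4, 9}  B4 = {3, 4, 7}  B5 = {2, 3, 7}  B6 = {2, 5, 7}  B7 = {2, 5, 8}  B8 = {5, 6, 8}
Tree: B1–B2, B2–B3, B3–B4, B4–B5, B5–B6, B6–B7, B7–B8
The largest bag has 3 vertices, giving width 2; this decomposition certifies tw(G) ≤ 2. Since 1–10–4–9–1 is a cycle in G, G is not acyclic. Forests are exactly the graphs of treewidth ≤ 1, so tw(G) ≥ 2. Hence tw(G) = 2 exactly.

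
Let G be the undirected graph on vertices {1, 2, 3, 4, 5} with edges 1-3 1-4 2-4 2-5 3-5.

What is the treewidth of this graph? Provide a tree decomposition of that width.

The largest bag has 3 vertices, giving width 2; this decomposition certifies tw(G) ≤ 2. Since 2–4–1–3–5–2 is a cycle in G, G is not acyclic. Forests are exactly the graphs of treewidth ≤ 1, so tw(G) ≥ 2. The upper and lower bounds meet at 2, so that is the treewidth.

Treewidth 2.
One such decomposition:
Bags: B1 = {1, 2, 4}  B2 = {1, 2, 3}  B3 = {2, 3, 5}
Tree: B1–B2, B2–B3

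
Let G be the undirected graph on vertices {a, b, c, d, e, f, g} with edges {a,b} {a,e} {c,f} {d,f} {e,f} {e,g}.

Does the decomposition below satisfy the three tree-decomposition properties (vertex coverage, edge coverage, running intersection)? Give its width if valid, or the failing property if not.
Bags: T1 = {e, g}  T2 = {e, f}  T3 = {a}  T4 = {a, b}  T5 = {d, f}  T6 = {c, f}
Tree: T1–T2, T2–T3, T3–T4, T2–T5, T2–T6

A tree decomposition must satisfy three properties: every vertex lies in some bag; for every edge, both endpoints lie together in some bag; and for every vertex, the bags containing it form a connected subtree. Here edge (e,a) lies in no bag, so the decomposition is invalid.

No — edge (e,a) lies in no bag.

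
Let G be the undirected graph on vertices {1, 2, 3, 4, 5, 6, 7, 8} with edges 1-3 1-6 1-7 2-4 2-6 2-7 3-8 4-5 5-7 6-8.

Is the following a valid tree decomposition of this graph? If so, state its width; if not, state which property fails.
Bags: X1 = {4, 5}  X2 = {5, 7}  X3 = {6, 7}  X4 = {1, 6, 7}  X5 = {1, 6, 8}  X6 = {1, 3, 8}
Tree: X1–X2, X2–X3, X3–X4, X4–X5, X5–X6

No — vertex 2 appears in no bag.

A tree decomposition must satisfy three properties: every vertex lies in some bag; for every edge, both endpoints lie together in some bag; and for every vertex, the bags containing it form a connected subtree. Here vertex 2 appears in no bag, so the decomposition is invalid.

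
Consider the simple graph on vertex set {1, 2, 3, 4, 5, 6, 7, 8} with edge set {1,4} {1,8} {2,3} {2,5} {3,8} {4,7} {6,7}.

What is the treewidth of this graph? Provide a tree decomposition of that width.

Treewidth 1.
Bags: B1 = {2, 5}  B2 = {2, 3}  B3 = {3, 8}  B4 = {1, 8}  B5 = {1, 4}  B6 = {4, 7}  B7 = {6, 7}
Tree: B1–B2, B2–B3, B3–B4, B4–B5, B5–B6, B6–B7

Each bag holds 2 vertices, so the decomposition has width 1, which upper-bounds the treewidth. Since G has at least one edge (e.g. 5–2), it is not an edgeless graph, so tw(G) ≥ 1. The upper and lower bounds meet at 1, so that is the treewidth.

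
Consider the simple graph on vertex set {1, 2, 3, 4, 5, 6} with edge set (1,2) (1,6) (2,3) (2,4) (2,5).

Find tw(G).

A width-1 tree decomposition is:
Bags: B1 = {2, 3}  B2 = {1, 2}  B3 = {1, 6}  B4 = {2, 4}  B5 = {2, 5}
Tree: B1–B2, B2–B3, B2–B4, B2–B5
Each bag holds 2 vertices, so the decomposition has width 1, which upper-bounds the treewidth. G has an edge, so its treewidth is at least 1. The upper and lower bounds meet at 1, so that is the treewidth.

1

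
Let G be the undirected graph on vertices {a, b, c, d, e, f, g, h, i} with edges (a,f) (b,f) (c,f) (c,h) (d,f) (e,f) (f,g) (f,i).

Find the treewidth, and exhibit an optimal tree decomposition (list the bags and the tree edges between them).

Every bag has size at most 2, so the width is 2 − 1 = 1 and tw(G) ≤ 1. G has an edge, so its treewidth is at least 1. Combining the bounds, tw(G) = 1.

Treewidth 1.
One optimal decomposition is:
Bags: B1 = {f, i}  B2 = {d, f}  B3 = {f, g}  B4 = {c, f}  B5 = {e, f}  B6 = {a, f}  B7 = {c, h}  B8 = {b, f}
Tree: B1–B2, B2–B3, B2–B4, B2–B5, B2–B6, B4–B7, B5–B8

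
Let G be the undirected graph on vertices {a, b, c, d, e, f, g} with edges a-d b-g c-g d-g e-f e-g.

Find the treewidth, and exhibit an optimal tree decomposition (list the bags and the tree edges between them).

The largest bag has 2 vertices, giving width 1; this decomposition certifies tw(G) ≤ 1. Any graph with an edge has treewidth ≥ 1, and G has the edge e–g. Therefore the treewidth is 1.

Treewidth 1.
One optimal decomposition is:
Bags: B1 = {e, g}  B2 = {c, g}  B3 = {d, g}  B4 = {b, g}  B5 = {e, f}  B6 = {a, d}
Tree: B1–B2, B2–B3, B2–B4, B1–B5, B3–B6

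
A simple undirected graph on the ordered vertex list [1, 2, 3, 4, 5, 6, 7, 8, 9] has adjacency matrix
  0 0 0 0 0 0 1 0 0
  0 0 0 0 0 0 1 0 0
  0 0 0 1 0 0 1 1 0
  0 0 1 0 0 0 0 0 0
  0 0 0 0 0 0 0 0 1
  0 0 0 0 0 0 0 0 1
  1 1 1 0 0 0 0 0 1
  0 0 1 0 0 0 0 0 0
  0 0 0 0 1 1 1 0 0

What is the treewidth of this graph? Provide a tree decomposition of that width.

Treewidth 1.
One optimal decomposition is:
Bags: B1 = {7, 9}  B2 = {2, 7}  B3 = {3, 7}  B4 = {1, 7}  B5 = {5, 9}  B6 = {6, 9}  B7 = {3, 4}  B8 = {3, 8}
Tree: B1–B2, B1–B3, B1–B4, B1–B5, B1–B6, B3–B7, B3–B8

Every bag has size at most 2, so the width is 2 − 1 = 1 and tw(G) ≤ 1. Since G has at least one edge (e.g. 7–9), it is not an edgeless graph, so tw(G) ≥ 1. Therefore the treewidth is 1.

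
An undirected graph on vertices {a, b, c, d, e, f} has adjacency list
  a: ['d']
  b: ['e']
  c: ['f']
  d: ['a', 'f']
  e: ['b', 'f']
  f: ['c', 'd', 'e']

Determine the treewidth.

A width-1 tree decomposition is:
Bags: B1 = {c, f}  B2 = {d, f}  B3 = {e, f}  B4 = {b, e}  B5 = {a, d}
Tree: B1–B2, B2–B3, B3–B4, B2–B5
The largest bag has 2 vertices, giving width 1; this decomposition certifies tw(G) ≤ 1. G has an edge, so its treewidth is at least 1. The upper and lower bounds meet at 1, so that is the treewidth.

1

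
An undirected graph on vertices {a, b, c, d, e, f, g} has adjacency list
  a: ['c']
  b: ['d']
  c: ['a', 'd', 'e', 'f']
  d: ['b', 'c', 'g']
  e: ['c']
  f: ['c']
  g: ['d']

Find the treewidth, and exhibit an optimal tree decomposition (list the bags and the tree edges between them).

Every bag has size at most 2, so the width is 2 − 1 = 1 and tw(G) ≤ 1. Any graph with an edge has treewidth ≥ 1, and G has the edge f–c. Hence tw(G) = 1 exactly.

Treewidth 1.
One optimal decomposition is:
Bags: B1 = {c, f}  B2 = {c, e}  B3 = {c, d}  B4 = {b, d}  B5 = {a, c}  B6 = {d, g}
Tree: B1–B2, B1–B3, B3–B4, B3–B5, B3–B6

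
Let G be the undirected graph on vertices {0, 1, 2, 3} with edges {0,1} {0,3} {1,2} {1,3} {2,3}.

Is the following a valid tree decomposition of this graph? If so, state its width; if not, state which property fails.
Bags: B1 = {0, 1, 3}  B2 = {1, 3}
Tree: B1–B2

A tree decomposition must satisfy three properties: every vertex lies in some bag; for every edge, both endpoints lie together in some bag; and for every vertex, the bags containing it form a connected subtree. Here vertex 2 appears in no bag, so the decomposition is invalid.

No — vertex 2 appears in no bag.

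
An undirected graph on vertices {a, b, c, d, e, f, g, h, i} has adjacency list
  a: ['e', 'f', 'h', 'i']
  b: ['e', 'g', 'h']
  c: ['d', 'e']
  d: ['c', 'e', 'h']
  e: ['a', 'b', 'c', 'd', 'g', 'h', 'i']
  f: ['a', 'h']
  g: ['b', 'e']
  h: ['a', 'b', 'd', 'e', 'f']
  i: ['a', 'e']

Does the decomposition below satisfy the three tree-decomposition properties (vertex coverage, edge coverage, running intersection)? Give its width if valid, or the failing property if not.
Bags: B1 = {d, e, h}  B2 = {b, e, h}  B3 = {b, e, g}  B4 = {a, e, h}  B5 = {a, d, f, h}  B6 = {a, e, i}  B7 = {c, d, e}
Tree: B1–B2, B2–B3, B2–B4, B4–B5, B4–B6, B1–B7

No — bags containing vertex d are not connected in the tree.

A tree decomposition must satisfy three properties: every vertex lies in some bag; for every edge, both endpoints lie together in some bag; and for every vertex, the bags containing it form a connected subtree. Here bags containing vertex d are not connected in the tree, so the decomposition is invalid.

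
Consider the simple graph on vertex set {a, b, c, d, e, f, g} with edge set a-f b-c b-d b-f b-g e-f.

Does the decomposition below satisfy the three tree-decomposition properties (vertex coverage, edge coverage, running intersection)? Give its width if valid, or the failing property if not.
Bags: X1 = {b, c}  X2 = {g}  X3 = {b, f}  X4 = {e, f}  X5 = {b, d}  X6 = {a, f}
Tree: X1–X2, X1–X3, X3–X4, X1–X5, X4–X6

No — edge (b,g) lies in no bag.

A tree decomposition must satisfy three properties: every vertex lies in some bag; for every edge, both endpoints lie together in some bag; and for every vertex, the bags containing it form a connected subtree. Here edge (b,g) lies in no bag, so the decomposition is invalid.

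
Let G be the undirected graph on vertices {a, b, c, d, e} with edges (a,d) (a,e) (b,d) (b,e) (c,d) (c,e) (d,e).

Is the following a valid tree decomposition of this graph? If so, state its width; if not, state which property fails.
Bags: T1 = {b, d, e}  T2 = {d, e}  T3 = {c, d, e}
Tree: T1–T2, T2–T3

A tree decomposition must satisfy three properties: every vertex lies in some bag; for every edge, both endpoints lie together in some bag; and for every vertex, the bags containing it form a connected subtree. Here vertex a appears in no bag, so the decomposition is invalid.

No — vertex a appears in no bag.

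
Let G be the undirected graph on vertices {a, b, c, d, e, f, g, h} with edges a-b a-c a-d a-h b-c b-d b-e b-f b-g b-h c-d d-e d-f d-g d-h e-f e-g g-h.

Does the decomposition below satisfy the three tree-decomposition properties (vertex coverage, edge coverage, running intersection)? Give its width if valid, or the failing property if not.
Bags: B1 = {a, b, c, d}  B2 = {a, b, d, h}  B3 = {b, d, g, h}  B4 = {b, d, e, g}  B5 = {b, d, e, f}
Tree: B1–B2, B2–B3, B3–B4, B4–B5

Every vertex of G appears in some bag (union = {a, b, c, d, e, f, g, h}); every edge is covered by a bag; and for each vertex v the set of bags containing v is connected in the bag tree. The decomposition is therefore valid. The largest bag has 4 vertices, so the width is 3.

Yes; width 3.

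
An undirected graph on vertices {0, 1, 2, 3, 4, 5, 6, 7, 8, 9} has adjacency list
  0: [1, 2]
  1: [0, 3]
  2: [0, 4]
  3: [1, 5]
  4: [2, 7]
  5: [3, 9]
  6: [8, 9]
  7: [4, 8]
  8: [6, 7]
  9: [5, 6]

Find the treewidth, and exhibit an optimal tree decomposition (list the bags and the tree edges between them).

Treewidth 2.
Bags: B1 = {0, 1, 3}  B2 = {0, 3, 5}  B3 = {0, 5, 9}  B4 = {0, 6, 9}  B5 = {0, 6, 8}  B6 = {0, 7, 8}  B7 = {0, 4, 7}  B8 = {0, 2, 4}
Tree: B1–B2, B2–B3, B3–B4, B4–B5, B5–B6, B6–B7, B7–B8

The largest bag has 3 vertices, giving width 2; this decomposition certifies tw(G) ≤ 2. The edges 0–1–3–5–9–6–8–7–4–2–0 form a cycle, so G is not a tree and its treewidth is at least 2. The upper and lower bounds meet at 2, so that is the treewidth.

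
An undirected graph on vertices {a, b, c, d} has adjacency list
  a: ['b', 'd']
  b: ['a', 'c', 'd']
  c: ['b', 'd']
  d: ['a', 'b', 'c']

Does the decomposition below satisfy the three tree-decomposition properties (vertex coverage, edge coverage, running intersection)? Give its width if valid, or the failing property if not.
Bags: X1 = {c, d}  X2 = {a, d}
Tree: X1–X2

No — vertex b appears in no bag.

A tree decomposition must satisfy three properties: every vertex lies in some bag; for every edge, both endpoints lie together in some bag; and for every vertex, the bags containing it form a connected subtree. Here vertex b appears in no bag, so the decomposition is invalid.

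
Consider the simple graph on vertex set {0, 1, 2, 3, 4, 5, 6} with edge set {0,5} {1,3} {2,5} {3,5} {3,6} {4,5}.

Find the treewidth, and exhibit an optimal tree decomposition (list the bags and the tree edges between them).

Treewidth 1.
One such decomposition:
Bags: B1 = {4, 5}  B2 = {0, 5}  B3 = {2, 5}  B4 = {3, 5}  B5 = {1, 3}  B6 = {3, 6}
Tree: B1–B2, B2–B3, B2–B4, B4–B5, B5–B6

Each bag holds 2 vertices, so the decomposition has width 1, which upper-bounds the treewidth. Any graph with an edge has treewidth ≥ 1, and G has the edge 5–4. Therefore the treewidth is 1.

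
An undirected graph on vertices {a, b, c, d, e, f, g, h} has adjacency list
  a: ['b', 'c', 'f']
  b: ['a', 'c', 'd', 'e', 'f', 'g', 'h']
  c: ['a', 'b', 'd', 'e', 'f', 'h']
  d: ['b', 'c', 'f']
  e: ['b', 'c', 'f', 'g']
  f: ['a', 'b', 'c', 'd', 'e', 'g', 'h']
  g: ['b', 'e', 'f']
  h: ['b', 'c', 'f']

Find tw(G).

A width-3 tree decomposition is:
Bags: B1 = {b, c, d, f}  B2 = {b, c, e, f}  B3 = {b, c, f, h}  B4 = {a, b, c, f}  B5 = {b, e, f, g}
Tree: B1–B2, B1–B3, B2–B4, B2–B5
Each bag holds 4 vertices, so the decomposition has width 3, which upper-bounds the treewidth. On the other hand G contains the 4-clique {b, e, f, g}. A clique must lie in a single bag of any decomposition, so no decomposition can have width below 3. Hence tw(G) = 3 exactly.

3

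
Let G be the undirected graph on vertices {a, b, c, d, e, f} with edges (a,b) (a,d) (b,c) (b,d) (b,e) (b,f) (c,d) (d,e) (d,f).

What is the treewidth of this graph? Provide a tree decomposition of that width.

Treewidth 2.
Bags: B1 = {b, d, f}  B2 = {b, d, e}  B3 = {b, c, d}  B4 = {a, b, d}
Tree: B1–B2, B1–B3, B1–B4

The largest bag has 3 vertices, giving width 2; this decomposition certifies tw(G) ≤ 2. On the other hand G contains the 3-clique {b, d, e}. A clique must lie in a single bag of any decomposition, so no decomposition can have width below 2. Hence tw(G) = 2 exactly.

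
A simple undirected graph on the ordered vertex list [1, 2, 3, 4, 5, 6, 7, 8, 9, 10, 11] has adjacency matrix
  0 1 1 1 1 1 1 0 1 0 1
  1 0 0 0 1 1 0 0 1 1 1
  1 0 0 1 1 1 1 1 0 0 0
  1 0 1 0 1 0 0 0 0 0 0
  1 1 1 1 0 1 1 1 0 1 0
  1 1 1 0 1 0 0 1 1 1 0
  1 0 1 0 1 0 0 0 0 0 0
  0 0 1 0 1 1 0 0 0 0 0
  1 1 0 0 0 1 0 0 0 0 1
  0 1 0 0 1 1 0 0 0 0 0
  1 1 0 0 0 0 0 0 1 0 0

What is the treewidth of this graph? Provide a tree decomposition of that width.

The largest bag has 4 vertices, giving width 3; this decomposition certifies tw(G) ≤ 3. On the other hand G contains the 4-clique {3, 5, 6, 8}. A clique must lie in a single bag of any decomposition, so no decomposition can have width below 3. Therefore the treewidth is 3.

Treewidth 3.
One such decomposition:
Bags: B1 = {1, 3, 5, 6}  B2 = {1, 2, 5, 6}  B3 = {1, 3, 5, 7}  B4 = {1, 2, 6, 9}  B5 = {3, 5, 6, 8}  B6 = {1, 3, 4, 5}  B7 = {2, 5, 6, 10}  B8 = {1, 2, 9, 11}
Tree: B1–B2, B1–B3, B2–B4, B1–B5, B3–B6, B2–B7, B4–B8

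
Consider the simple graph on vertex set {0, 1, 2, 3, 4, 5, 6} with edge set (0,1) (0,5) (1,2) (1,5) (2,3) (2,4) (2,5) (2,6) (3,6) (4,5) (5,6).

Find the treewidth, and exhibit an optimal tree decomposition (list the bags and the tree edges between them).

Each bag holds 3 vertices, so the decomposition has width 2, which upper-bounds the treewidth. Conversely, {0, 1, 5} is a clique of size 3, and the vertices of any clique must share a bag in every tree decomposition; so some bag has ≥ 3 vertices and tw(G) ≥ 2. Combining the bounds, tw(G) = 2.

Treewidth 2.
Bags: B1 = {1, 2, 5}  B2 = {2, 5, 6}  B3 = {2, 3, 6}  B4 = {0, 1, 5}  B5 = {2, 4, 5}
Tree: B1–B2, B2–B3, B1–B4, B2–B5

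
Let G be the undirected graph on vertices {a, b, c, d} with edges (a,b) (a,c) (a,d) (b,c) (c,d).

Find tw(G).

2

A width-2 tree decomposition is:
Bags: B1 = {a, c, d}  B2 = {a, b, c}
Tree: B1–B2
Every bag has size at most 3, so the width is 3 − 1 = 2 and tw(G) ≤ 2. For the lower bound, the 3 vertices {a, c, d} are pairwise adjacent, and any tree decomposition puts a clique entirely inside one bag — forcing width ≥ 2. The upper and lower bounds meet at 2, so that is the treewidth.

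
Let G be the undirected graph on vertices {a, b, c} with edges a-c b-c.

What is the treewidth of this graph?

1

A width-1 tree decomposition is:
Bags: B1 = {b, c}  B2 = {a, c}
Tree: B1–B2
The largest bag has 2 vertices, giving width 1; this decomposition certifies tw(G) ≤ 1. Any graph with an edge has treewidth ≥ 1, and G has the edge c–b. Hence tw(G) = 1 exactly.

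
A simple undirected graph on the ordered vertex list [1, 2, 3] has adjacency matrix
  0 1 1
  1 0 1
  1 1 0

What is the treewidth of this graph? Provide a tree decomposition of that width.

Treewidth 2.
One optimal decomposition is:
Bags: B1 = {1, 2, 3}
Tree: (single bag)

With just one bag of size 3, the width is 3 − 1 = 2, so tw(G) ≤ 2. Conversely, {1, 2, 3} is a clique of size 3, and the vertices of any clique must share a bag in every tree decomposition; so some bag has ≥ 3 vertices and tw(G) ≥ 2. The upper and lower bounds meet at 2, so that is the treewidth.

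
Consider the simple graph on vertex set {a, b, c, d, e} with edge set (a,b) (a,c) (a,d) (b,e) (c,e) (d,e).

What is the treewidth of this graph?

A width-2 tree decomposition is:
Bags: B1 = {a, c, e}  B2 = {a, d, e}  B3 = {a, b, e}
Tree: B1–B2, B2–B3
The largest bag has 3 vertices, giving width 2; this decomposition certifies tw(G) ≤ 2. For the lower bound, G contains the cycle c–e–d–a–c, so G is not a forest; only forests have treewidth ≤ 1, hence tw(G) ≥ 2. The upper and lower bounds meet at 2, so that is the treewidth.

2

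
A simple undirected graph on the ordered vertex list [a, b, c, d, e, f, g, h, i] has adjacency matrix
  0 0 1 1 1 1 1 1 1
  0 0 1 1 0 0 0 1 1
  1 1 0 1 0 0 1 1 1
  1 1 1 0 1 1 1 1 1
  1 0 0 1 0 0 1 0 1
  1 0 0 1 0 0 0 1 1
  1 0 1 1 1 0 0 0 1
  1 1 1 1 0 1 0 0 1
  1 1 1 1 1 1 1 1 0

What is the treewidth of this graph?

4

A width-4 tree decomposition is:
Bags: B1 = {a, c, d, g, i}  B2 = {a, c, d, h, i}  B3 = {a, d, e, g, i}  B4 = {b, c, d, h, i}  B5 = {a, d, f, h, i}
Tree: B1–B2, B1–B3, B2–B4, B2–B5
Each bag holds 5 vertices, so the decomposition has width 4, which upper-bounds the treewidth. Conversely, {a, d, e, g, i} is a clique of size 5, and the vertices of any clique must share a bag in every tree decomposition; so some bag has ≥ 5 vertices and tw(G) ≥ 4. The upper and lower bounds meet at 4, so that is the treewidth.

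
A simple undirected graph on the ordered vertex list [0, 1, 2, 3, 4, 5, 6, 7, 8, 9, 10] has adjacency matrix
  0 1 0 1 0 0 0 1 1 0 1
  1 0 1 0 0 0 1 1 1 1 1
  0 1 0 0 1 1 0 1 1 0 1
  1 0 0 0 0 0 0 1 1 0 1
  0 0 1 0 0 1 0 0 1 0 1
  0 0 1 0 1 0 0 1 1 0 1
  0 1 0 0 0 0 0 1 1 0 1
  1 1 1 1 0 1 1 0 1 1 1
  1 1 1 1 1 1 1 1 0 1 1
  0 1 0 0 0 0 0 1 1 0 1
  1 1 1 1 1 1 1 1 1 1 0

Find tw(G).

A width-4 tree decomposition is:
Bags: B1 = {1, 2, 7, 8, 10}  B2 = {1, 7, 8, 9, 10}  B3 = {1, 6, 7, 8, 10}  B4 = {2, 5, 7, 8, 10}  B5 = {0, 1, 7, 8, 10}  B6 = {2, 4, 5, 8, 10}  B7 = {0, 3, 7, 8, 10}
Tree: B1–B2, B1–B3, B1–B4, B2–B5, B4–B6, B5–B7
Every bag has size at most 5, so the width is 5 − 1 = 4 and tw(G) ≤ 4. For the lower bound, the 5 vertices {2, 4, 5, 8, 10} are pairwise adjacent, and any tree decomposition puts a clique entirely inside one bag — forcing width ≥ 4. Combining the bounds, tw(G) = 4.

4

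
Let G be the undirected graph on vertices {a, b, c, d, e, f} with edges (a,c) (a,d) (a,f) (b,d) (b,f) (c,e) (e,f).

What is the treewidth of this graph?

A width-2 tree decomposition is:
Bags: B1 = {a, b, d}  B2 = {a, b, f}  B3 = {a, c, f}  B4 = {c, e, f}
Tree: B1–B2, B2–B3, B3–B4
Each bag holds 3 vertices, so the decomposition has width 2, which upper-bounds the treewidth. For the lower bound, G contains the cycle d–b–f–a–d, so G is not a forest; only forests have treewidth ≤ 1, hence tw(G) ≥ 2. Combining the bounds, tw(G) = 2.

2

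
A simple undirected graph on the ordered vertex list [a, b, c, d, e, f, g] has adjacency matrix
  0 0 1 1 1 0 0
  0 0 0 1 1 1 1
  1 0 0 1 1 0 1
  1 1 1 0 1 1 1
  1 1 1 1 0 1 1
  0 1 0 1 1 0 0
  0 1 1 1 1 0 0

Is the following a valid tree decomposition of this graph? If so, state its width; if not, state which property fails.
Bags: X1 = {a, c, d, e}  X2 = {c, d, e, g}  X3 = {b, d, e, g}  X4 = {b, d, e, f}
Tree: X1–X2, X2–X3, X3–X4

Vertex coverage: the bags together contain {a, b, c, d, e, f, g}, the full vertex set. Edge coverage: each edge of G has both endpoints in at least one bag. Running intersection: for every vertex, the bags containing it form a connected subtree. All three properties hold, so this is a valid tree decomposition of width max|bag| − 1 = 3, and hence tw(G) ≤ 3.

Yes; width 3.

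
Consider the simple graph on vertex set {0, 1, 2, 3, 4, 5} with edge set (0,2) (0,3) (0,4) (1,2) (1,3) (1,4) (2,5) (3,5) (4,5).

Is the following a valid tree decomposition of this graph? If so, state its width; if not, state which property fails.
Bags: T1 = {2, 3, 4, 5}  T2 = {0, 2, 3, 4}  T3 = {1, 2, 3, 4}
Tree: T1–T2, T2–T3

Yes; width 3.

Checking the three conditions: (i) the bags cover all of {0, 1, 2, 3, 4, 5}; (ii) for each edge, some bag contains both endpoints; (iii) the bags containing any fixed vertex form a subtree. All hold, so the decomposition is valid with width 4 − 1 = 3.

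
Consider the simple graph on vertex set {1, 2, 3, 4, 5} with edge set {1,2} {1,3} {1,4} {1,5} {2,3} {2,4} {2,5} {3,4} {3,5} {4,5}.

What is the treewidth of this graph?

A width-4 tree decomposition is:
Bags: B1 = {1, 2, 3, 4, 5}
Tree: (single bag)
With just one bag of size 5, the width is 5 − 1 = 4, so tw(G) ≤ 4. For the lower bound, the 5 vertices {1, 2, 3, 4, 5} are pairwise adjacent, and any tree decomposition puts a clique entirely inside one bag — forcing width ≥ 4. Therefore the treewidth is 4.

4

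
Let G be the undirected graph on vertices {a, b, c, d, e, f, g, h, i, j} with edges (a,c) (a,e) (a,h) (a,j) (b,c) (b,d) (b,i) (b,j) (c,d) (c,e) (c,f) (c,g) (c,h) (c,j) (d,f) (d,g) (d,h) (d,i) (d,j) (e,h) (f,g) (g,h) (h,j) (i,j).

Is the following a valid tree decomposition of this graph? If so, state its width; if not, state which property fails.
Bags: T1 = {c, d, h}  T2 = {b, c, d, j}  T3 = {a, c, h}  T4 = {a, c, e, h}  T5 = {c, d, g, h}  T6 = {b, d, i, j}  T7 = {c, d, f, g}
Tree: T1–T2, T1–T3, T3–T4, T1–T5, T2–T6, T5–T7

No — edge (j,h) lies in no bag.

A tree decomposition must satisfy three properties: every vertex lies in some bag; for every edge, both endpoints lie together in some bag; and for every vertex, the bags containing it form a connected subtree. Here edge (j,h) lies in no bag, so the decomposition is invalid.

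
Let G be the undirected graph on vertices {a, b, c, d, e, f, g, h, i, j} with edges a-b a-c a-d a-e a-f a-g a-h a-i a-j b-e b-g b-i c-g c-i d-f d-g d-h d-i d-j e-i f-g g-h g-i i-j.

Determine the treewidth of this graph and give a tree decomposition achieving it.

Treewidth 3.
One optimal decomposition is:
Bags: B1 = {a, d, i, j}  B2 = {a, d, g, i}  B3 = {a, b, g, i}  B4 = {a, d, g, h}  B5 = {a, d, f, g}  B6 = {a, c, g, i}  B7 = {a, b, e, i}
Tree: B1–B2, B2–B3, B2–B4, B4–B5, B2–B6, B3–B7

Every bag has size at most 4, so the width is 4 − 1 = 3 and tw(G) ≤ 3. Conversely, {a, d, g, h} is a clique of size 4, and the vertices of any clique must share a bag in every tree decomposition; so some bag has ≥ 4 vertices and tw(G) ≥ 3. The upper and lower bounds meet at 3, so that is the treewidth.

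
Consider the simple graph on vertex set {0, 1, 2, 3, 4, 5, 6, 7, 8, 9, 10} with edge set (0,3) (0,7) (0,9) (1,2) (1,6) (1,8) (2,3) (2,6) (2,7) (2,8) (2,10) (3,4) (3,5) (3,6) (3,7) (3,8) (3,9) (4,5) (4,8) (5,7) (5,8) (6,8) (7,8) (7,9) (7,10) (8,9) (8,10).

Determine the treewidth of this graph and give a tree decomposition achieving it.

Treewidth 3.
One such decomposition:
Bags: B1 = {3, 7, 8, 9}  B2 = {0, 3, 7, 9}  B3 = {3, 5, 7, 8}  B4 = {2, 3, 7, 8}  B5 = {3, 4, 5, 8}  B6 = {2, 3, 6, 8}  B7 = {1, 2, 6, 8}  B8 = {2, 7, 8, 10}
Tree: B1–B2, B1–B3, B3–B4, B3–B5, B4–B6, B6–B7, B4–B8

Every bag has size at most 4, so the width is 4 − 1 = 3 and tw(G) ≤ 3. On the other hand G contains the 4-clique {0, 3, 7, 9}. A clique must lie in a single bag of any decomposition, so no decomposition can have width below 3. The upper and lower bounds meet at 3, so that is the treewidth.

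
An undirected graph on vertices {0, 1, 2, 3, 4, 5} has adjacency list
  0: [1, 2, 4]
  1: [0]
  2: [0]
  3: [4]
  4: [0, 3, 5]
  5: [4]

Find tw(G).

1

A width-1 tree decomposition is:
Bags: B1 = {0, 4}  B2 = {4, 5}  B3 = {0, 2}  B4 = {3, 4}  B5 = {0, 1}
Tree: B1–B2, B1–B3, B2–B4, B3–B5
Every bag has size at most 2, so the width is 2 − 1 = 1 and tw(G) ≤ 1. G has an edge, so its treewidth is at least 1. Hence tw(G) = 1 exactly.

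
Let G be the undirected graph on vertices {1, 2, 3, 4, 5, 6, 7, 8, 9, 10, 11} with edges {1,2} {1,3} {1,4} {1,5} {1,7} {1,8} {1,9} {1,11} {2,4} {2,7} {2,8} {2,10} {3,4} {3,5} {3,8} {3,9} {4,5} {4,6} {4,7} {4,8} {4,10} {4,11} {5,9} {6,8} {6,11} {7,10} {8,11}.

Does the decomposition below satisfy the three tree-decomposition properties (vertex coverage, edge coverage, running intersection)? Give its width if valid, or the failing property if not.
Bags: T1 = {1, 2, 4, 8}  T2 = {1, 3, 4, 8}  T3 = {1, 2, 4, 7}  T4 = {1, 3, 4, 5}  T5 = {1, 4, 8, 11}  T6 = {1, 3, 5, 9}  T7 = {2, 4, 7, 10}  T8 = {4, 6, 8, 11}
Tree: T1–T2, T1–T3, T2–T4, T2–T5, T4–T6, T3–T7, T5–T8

Yes; width 3.

Checking the three conditions: (i) the bags cover all of {1, 2, 3, 4, 5, 6, 7, 8, 9, 10, 11}; (ii) for each edge, some bag contains both endpoints; (iii) the bags containing any fixed vertex form a subtree. All hold, so the decomposition is valid with width 4 − 1 = 3.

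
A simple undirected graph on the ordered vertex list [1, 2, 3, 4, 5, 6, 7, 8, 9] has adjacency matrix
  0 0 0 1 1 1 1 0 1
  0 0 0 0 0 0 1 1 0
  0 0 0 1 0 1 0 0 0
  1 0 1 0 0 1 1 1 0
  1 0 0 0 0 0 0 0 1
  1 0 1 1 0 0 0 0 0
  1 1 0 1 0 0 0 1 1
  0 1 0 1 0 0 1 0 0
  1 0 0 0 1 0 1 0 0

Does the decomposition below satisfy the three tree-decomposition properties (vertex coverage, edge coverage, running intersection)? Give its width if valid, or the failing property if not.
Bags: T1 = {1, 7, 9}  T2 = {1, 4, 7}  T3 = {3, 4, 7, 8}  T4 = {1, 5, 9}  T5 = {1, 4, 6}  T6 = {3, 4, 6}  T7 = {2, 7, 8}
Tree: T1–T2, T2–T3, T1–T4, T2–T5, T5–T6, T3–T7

A tree decomposition must satisfy three properties: every vertex lies in some bag; for every edge, both endpoints lie together in some bag; and for every vertex, the bags containing it form a connected subtree. Here bags containing vertex 3 are not connected in the tree, so the decomposition is invalid.

No — bags containing vertex 3 are not connected in the tree.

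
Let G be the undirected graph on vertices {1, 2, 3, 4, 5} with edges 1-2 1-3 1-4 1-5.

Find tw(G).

A width-1 tree decomposition is:
Bags: B1 = {1, 5}  B2 = {1, 2}  B3 = {1, 3}  B4 = {1, 4}
Tree: B1–B2, B1–B3, B1–B4
Every bag has size at most 2, so the width is 2 − 1 = 1 and tw(G) ≤ 1. G has an edge, so its treewidth is at least 1. The upper and lower bounds meet at 1, so that is the treewidth.

1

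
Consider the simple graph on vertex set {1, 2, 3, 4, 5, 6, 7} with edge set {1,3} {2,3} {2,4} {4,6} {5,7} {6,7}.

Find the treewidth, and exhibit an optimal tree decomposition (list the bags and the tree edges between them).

The largest bag has 2 vertices, giving width 1; this decomposition certifies tw(G) ≤ 1. G has an edge, so its treewidth is at least 1. The upper and lower bounds meet at 1, so that is the treewidth.

Treewidth 1.
One such decomposition:
Bags: B1 = {1, 3}  B2 = {2, 3}  B3 = {2, 4}  B4 = {4, 6}  B5 = {6, 7}  B6 = {5, 7}
Tree: B1–B2, B2–B3, B3–B4, B4–B5, B5–B6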